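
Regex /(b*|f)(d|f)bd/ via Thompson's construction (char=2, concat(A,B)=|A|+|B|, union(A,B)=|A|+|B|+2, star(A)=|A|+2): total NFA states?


Syntax tree has 6 char leaf(s), 2 union(s), 1 star(s)
chars contribute 6×2 = 12; each union adds +2; each star adds +2
Total: 12 + 4 + 2 = 18 states


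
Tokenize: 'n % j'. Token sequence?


Scan left to right, longest-match per lexeme
Tokens: ID(n), OP(%), ID(j)


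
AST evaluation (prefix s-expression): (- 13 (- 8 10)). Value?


Evaluate inner: (- 8 10) = -2
Evaluate root: (- 13 -2) = 15
Result: 15


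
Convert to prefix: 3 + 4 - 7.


left-to-right (same/higher precedence on left): tree is (- (+ 3 4) 7)
Prefix: - + 3 4 7


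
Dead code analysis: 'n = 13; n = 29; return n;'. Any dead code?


first assignment to n is overwritten before any read
Dead: 'n = 13'


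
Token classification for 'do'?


Pattern: reserved word
Type: KEYWORD


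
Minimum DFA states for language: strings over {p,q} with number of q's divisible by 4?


Track (count of q) mod 4: states 0..3, accept at 0
Minimal DFA: 4 states


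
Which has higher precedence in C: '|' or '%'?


'%' is multiplicative (level 10); '|' is bitwise OR (level 3)
Higher level binds tighter
'%' has higher precedence than '|'


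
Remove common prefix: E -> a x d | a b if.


Common prefix: 'a'
Factored: E -> a E', E' -> x d | b if


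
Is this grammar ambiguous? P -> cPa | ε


balanced c^n…a^n: each string has a unique parse
Unambiguous


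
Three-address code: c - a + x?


Break into single-operator statements:
t1 = c - a
t2 = t1 + x


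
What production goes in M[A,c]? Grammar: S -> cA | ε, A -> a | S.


For [A, c]: 'c' ∈ FIRST(S)
Entry: A -> S


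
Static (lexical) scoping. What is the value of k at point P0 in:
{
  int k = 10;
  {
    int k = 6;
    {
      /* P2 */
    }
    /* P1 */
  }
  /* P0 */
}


k declared in the same block as P0
k = 10


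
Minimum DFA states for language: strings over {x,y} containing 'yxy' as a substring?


KMP-style automaton: 3 progress states + 1 absorbing accept = 4
Minimal DFA: 4 states


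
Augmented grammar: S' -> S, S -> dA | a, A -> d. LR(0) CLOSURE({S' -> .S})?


Start: S' -> .S
For each item with dot before a nonterminal B, add B -> .γ for every B-production
Closure: [S' -> .S, S -> .dA, S -> .a]


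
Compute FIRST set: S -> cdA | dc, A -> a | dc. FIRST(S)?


Per alternative of S: FIRST(cdA) = {c}; FIRST(dc) = {d}
FIRST(S) = {c, d}


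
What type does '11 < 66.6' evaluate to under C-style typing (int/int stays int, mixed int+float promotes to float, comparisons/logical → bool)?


Operand types: int < float
Rule: comparison yields bool
Result type: bool


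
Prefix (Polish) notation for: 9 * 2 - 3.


left-to-right (same/higher precedence on left): tree is (- (* 9 2) 3)
Prefix: - * 9 2 3


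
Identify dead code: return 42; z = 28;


statement follows a return and is unreachable
Dead: 'z = 28'


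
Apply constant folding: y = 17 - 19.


17 - 19 = -2 at compile time
Optimized: y = -2


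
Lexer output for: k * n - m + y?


Scan left to right, longest-match per lexeme
Tokens: ID(k), OP(*), ID(n), OP(-), ID(m), OP(+), ID(y)


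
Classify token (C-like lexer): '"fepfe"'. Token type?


Pattern: double-quoted sequence
Type: STRING_LITERAL


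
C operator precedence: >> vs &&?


'>>' is shift (level 8); '&&' is logical AND (level 2)
Higher level binds tighter
'>>' has higher precedence than '&&'


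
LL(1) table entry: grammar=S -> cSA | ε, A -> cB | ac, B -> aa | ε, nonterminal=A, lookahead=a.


For [A, a]: 'a' ∈ FIRST(ac)
Entry: A -> ac


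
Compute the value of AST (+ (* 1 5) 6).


Evaluate inner: (* 1 5) = 5
Evaluate root: (+ 5 6) = 11
Result: 11


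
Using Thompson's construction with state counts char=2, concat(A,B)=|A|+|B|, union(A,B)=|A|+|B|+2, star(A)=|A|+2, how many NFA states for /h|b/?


Syntax tree has 2 char leaf(s), 1 union(s), 0 star(s)
chars contribute 2×2 = 4; each union adds +2; each star adds +2
Total: 4 + 2 + 0 = 6 states


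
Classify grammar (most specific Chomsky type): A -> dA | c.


Right-linear: every RHS is a terminal or a terminal followed by one nonterminal
Classification: Type 3 (Regular)


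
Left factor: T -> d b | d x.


Common prefix: 'd'
Factored: T -> d T', T' -> b | x


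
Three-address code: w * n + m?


Break into single-operator statements:
t1 = w * n
t2 = t1 + m


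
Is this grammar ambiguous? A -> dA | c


right-linear, alternatives start with distinct terminals 'd' vs 'c': unique leftmost derivation
Unambiguous


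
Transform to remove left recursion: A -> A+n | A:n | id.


Left-recursive alternatives: A+n, A:n; non-recursive: id
Introduce A': A -> idA', A' -> +nA' | :nA' | ε


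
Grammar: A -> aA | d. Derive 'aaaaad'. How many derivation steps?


Derivation: A => aA => aaA => aaaA => aaaaA => aaaaaA => aaaaad
Steps: 6


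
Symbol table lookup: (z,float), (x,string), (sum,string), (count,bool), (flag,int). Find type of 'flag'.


Lookup 'flag' → type int


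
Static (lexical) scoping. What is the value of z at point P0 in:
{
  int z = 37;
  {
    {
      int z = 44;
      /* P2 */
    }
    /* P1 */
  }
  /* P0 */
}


z declared in the same block as P0
z = 37


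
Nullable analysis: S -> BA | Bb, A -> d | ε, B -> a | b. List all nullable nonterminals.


A nonterminal is nullable iff some alternative derives ε (directly, or every symbol in it is nullable)
Nullable: {A}


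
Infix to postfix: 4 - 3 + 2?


Left to right (same or higher precedence on left)
Postfix: 4 3 - 2 +


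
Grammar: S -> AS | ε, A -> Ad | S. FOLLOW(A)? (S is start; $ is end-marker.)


$ ∈ FOLLOW(S). For each A -> αBβ: add FIRST(β)\{ε} to FOLLOW(B); if β nullable, add FOLLOW(A).
FOLLOW(A) = {$, d}


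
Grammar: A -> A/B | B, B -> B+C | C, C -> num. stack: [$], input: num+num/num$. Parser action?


no handle on stack; shift 'num'
Action: shift


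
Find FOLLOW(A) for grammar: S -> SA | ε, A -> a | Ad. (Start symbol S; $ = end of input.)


$ ∈ FOLLOW(S). For each A -> αBβ: add FIRST(β)\{ε} to FOLLOW(B); if β nullable, add FOLLOW(A).
FOLLOW(A) = {$, a, d}


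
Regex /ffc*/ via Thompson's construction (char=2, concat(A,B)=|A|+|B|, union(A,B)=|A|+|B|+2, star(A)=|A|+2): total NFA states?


Syntax tree has 3 char leaf(s), 0 union(s), 1 star(s)
chars contribute 3×2 = 6; each union adds +2; each star adds +2
Total: 6 + 0 + 2 = 8 states


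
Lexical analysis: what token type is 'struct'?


Pattern: reserved word
Type: KEYWORD


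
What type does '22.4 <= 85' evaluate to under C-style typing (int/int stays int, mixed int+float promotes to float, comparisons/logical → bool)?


Operand types: float <= int
Rule: comparison yields bool
Result type: bool


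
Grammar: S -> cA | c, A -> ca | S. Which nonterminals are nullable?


A nonterminal is nullable iff some alternative derives ε (directly, or every symbol in it is nullable)
Nullable: {}


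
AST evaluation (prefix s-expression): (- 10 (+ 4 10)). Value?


Evaluate inner: (+ 4 10) = 14
Evaluate root: (- 10 14) = -4
Result: -4


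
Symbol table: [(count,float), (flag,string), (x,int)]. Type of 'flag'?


Lookup 'flag' → type string


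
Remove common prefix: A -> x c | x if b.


Common prefix: 'x'
Factored: A -> x A', A' -> c | if b


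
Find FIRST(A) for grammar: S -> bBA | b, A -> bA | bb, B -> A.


Per alternative of A: FIRST(bA) = {b}; FIRST(bb) = {b}
FIRST(A) = {b}


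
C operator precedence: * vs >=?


'*' is multiplicative (level 10); '>=' is relational (level 7)
Higher level binds tighter
'*' has higher precedence than '>='


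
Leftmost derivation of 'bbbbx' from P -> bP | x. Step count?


Derivation: P => bP => bbP => bbbP => bbbbP => bbbbx
Steps: 5


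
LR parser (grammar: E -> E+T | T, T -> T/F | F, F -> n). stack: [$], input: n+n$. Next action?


no handle on stack; shift 'n'
Action: shift


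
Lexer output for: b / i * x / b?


Scan left to right, longest-match per lexeme
Tokens: ID(b), OP(/), ID(i), OP(*), ID(x), OP(/), ID(b)


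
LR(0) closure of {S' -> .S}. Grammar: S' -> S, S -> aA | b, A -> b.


Start: S' -> .S
For each item with dot before a nonterminal B, add B -> .γ for every B-production
Closure: [S' -> .S, S -> .aA, S -> .b]


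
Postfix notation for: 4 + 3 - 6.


Left to right (same or higher precedence on left)
Postfix: 4 3 + 6 -


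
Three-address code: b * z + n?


Break into single-operator statements:
t1 = b * z
t2 = t1 + n


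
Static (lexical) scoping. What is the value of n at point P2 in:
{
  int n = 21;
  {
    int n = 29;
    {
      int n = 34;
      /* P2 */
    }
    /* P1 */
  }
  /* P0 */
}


n declared in the same block as P2
n = 34


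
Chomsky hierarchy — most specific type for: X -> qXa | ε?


Single nonterminal LHS, but q^n a^n is not regular
Classification: Type 2 (Context-Free)


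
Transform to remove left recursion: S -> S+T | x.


Left-recursive alternatives: S+T; non-recursive: x
Introduce S': S -> xS', S' -> +TS' | ε


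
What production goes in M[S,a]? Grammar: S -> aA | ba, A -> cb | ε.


For [S, a]: 'a' ∈ FIRST(aA)
Entry: S -> aA


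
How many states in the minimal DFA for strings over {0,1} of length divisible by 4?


Track length mod 4: states 0..3, accept at 0
Minimal DFA: 4 states


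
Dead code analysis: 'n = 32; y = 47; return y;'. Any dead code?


n is assigned but never read
Dead: 'n = 32'


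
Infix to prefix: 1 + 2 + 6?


left-to-right (same/higher precedence on left): tree is (+ (+ 1 2) 6)
Prefix: + + 1 2 6


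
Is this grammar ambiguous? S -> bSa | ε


balanced b^n…a^n: each string has a unique parse
Unambiguous


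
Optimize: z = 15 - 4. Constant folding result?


15 - 4 = 11 at compile time
Optimized: z = 11


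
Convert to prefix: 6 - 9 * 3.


'*' binds tighter: tree is (- 6 (* 9 3))
Prefix: - 6 * 9 3


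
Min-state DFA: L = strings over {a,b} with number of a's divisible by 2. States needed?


Track (count of a) mod 2: states 0..1, accept at 0
Minimal DFA: 2 states


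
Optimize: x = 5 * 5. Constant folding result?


5 * 5 = 25 at compile time
Optimized: x = 25


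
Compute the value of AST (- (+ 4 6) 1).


Evaluate inner: (+ 4 6) = 10
Evaluate root: (- 10 1) = 9
Result: 9


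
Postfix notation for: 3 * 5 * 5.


Left to right (same or higher precedence on left)
Postfix: 3 5 * 5 *


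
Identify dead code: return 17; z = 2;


statement follows a return and is unreachable
Dead: 'z = 2'


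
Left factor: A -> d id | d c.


Common prefix: 'd'
Factored: A -> d A', A' -> id | c


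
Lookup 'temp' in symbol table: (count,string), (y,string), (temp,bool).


Lookup 'temp' → type bool


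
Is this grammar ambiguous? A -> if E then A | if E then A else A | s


dangling else: 'if E then if E then s else s' parses two ways
Ambiguous


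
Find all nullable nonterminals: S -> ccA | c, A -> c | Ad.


A nonterminal is nullable iff some alternative derives ε (directly, or every symbol in it is nullable)
Nullable: {}


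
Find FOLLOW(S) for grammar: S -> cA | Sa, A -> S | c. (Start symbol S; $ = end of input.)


$ ∈ FOLLOW(S). For each A -> αBβ: add FIRST(β)\{ε} to FOLLOW(B); if β nullable, add FOLLOW(A).
FOLLOW(S) = {$, a}


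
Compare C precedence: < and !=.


'<' is relational (level 7); '!=' is equality (level 6)
Higher level binds tighter
'<' has higher precedence than '!='


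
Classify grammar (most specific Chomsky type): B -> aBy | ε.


Single nonterminal LHS, but a^n y^n is not regular
Classification: Type 2 (Context-Free)


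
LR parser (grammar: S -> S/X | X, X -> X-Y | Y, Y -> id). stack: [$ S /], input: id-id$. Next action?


no handle ('S/' is not any RHS); shift 'id'
Action: shift


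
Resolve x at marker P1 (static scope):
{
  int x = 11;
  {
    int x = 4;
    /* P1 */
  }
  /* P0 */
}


x declared in the same block as P1
x = 4


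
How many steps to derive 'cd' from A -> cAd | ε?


Derivation: A => cAd => cd
Steps: 2


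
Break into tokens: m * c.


Scan left to right, longest-match per lexeme
Tokens: ID(m), OP(*), ID(c)


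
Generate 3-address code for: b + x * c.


Break into single-operator statements:
t1 = x * c
t2 = b + t1


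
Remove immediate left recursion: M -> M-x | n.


Left-recursive alternatives: M-x; non-recursive: n
Introduce M': M -> nM', M' -> -xM' | ε


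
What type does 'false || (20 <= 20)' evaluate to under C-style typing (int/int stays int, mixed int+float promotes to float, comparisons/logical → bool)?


Operand types: bool || bool
Rule: logical operators take bool operands and yield bool
Result type: bool


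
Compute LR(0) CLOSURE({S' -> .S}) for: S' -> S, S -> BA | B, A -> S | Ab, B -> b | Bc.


Start: S' -> .S
For each item with dot before a nonterminal B, add B -> .γ for every B-production
Closure: [S' -> .S, S -> .BA, S -> .B, B -> .b, B -> .Bc]


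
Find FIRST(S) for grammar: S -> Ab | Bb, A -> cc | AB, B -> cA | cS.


Per alternative of S: FIRST(Ab) = {c}; FIRST(Bb) = {c}
FIRST(S) = {c}


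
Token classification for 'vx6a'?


Pattern: letter/underscore followed by alphanumerics, not a keyword
Type: IDENTIFIER


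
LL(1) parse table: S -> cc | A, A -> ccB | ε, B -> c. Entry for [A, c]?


For [A, c]: 'c' ∈ FIRST(ccB)
Entry: A -> ccB


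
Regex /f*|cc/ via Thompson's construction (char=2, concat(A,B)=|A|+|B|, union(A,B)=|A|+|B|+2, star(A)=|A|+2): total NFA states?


Syntax tree has 3 char leaf(s), 1 union(s), 1 star(s)
chars contribute 3×2 = 6; each union adds +2; each star adds +2
Total: 6 + 2 + 2 = 10 states


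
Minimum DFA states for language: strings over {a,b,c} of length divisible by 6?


Track length mod 6: states 0..5, accept at 0
Minimal DFA: 6 states


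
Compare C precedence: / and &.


'/' is multiplicative (level 10); '&' is bitwise AND (level 5)
Higher level binds tighter
'/' has higher precedence than '&'


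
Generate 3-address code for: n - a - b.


Break into single-operator statements:
t1 = n - a
t2 = t1 - b


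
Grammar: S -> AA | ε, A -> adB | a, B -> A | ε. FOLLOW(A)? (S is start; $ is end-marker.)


$ ∈ FOLLOW(S). For each A -> αBβ: add FIRST(β)\{ε} to FOLLOW(B); if β nullable, add FOLLOW(A).
FOLLOW(A) = {$, a}


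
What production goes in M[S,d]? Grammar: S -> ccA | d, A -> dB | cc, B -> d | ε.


For [S, d]: 'd' ∈ FIRST(d)
Entry: S -> d


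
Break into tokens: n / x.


Scan left to right, longest-match per lexeme
Tokens: ID(n), OP(/), ID(x)


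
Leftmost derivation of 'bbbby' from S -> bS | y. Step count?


Derivation: S => bS => bbS => bbbS => bbbbS => bbbby
Steps: 5


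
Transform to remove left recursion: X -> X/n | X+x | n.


Left-recursive alternatives: X/n, X+x; non-recursive: n
Introduce X': X -> nX', X' -> /nX' | +xX' | ε


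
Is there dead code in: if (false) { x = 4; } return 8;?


condition is constant false, so the whole block is unreachable
Dead: 'if (false) { x = 4; }'


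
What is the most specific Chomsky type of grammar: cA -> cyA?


LHS has context (more than one symbol) and |LHS| ≤ |RHS|
Classification: Type 1 (Context-Sensitive)


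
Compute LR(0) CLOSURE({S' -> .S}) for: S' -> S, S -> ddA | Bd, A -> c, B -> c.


Start: S' -> .S
For each item with dot before a nonterminal B, add B -> .γ for every B-production
Closure: [S' -> .S, S -> .ddA, S -> .Bd, B -> .c]


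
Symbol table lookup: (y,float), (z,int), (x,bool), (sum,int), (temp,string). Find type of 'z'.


Lookup 'z' → type int


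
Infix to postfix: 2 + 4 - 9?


Left to right (same or higher precedence on left)
Postfix: 2 4 + 9 -


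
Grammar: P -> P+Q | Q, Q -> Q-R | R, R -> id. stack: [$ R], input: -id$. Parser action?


'R' (not preceded by Q-) is the handle for Q -> R
Action: reduce (Q -> R)


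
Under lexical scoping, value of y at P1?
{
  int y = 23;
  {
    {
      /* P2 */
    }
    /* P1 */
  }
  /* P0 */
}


P1's block does not declare y; resolves to the enclosing declaration at depth 0
y = 23


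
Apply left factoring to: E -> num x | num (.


Common prefix: 'num'
Factored: E -> num E', E' -> x | (


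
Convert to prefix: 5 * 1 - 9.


left-to-right (same/higher precedence on left): tree is (- (* 5 1) 9)
Prefix: - * 5 1 9


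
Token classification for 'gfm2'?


Pattern: letter/underscore followed by alphanumerics, not a keyword
Type: IDENTIFIER


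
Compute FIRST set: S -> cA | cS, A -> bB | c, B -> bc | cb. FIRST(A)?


Per alternative of A: FIRST(bB) = {b}; FIRST(c) = {c}
FIRST(A) = {b, c}


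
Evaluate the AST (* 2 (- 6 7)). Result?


Evaluate inner: (- 6 7) = -1
Evaluate root: (* 2 -1) = -2
Result: -2


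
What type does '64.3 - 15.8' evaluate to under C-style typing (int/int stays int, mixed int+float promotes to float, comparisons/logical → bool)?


Operand types: float - float
Rule: mixed int/float promotes to float; int/int stays int
Result type: float


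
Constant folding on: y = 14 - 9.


14 - 9 = 5 at compile time
Optimized: y = 5


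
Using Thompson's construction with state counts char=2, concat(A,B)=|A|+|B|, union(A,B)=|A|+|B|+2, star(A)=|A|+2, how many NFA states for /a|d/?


Syntax tree has 2 char leaf(s), 1 union(s), 0 star(s)
chars contribute 2×2 = 4; each union adds +2; each star adds +2
Total: 4 + 2 + 0 = 6 states


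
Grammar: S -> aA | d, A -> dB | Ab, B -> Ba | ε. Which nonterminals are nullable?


A nonterminal is nullable iff some alternative derives ε (directly, or every symbol in it is nullable)
Nullable: {B}


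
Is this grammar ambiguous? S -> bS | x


right-linear, alternatives start with distinct terminals 'b' vs 'x': unique leftmost derivation
Unambiguous


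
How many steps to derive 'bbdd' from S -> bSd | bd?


Derivation: S => bSd => bbdd
Steps: 2


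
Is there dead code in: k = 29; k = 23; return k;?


first assignment to k is overwritten before any read
Dead: 'k = 29'


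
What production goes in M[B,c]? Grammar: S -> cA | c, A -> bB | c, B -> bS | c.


For [B, c]: 'c' ∈ FIRST(c)
Entry: B -> c


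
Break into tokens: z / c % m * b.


Scan left to right, longest-match per lexeme
Tokens: ID(z), OP(/), ID(c), OP(%), ID(m), OP(*), ID(b)


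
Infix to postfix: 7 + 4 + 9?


Left to right (same or higher precedence on left)
Postfix: 7 4 + 9 +


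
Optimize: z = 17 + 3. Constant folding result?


17 + 3 = 20 at compile time
Optimized: z = 20


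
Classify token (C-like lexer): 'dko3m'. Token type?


Pattern: letter/underscore followed by alphanumerics, not a keyword
Type: IDENTIFIER


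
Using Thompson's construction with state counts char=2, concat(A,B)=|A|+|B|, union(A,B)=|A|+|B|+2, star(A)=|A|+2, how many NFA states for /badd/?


Syntax tree has 4 char leaf(s), 0 union(s), 0 star(s)
chars contribute 4×2 = 8; each union adds +2; each star adds +2
Total: 8 + 0 + 0 = 8 states


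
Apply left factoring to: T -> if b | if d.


Common prefix: 'if'
Factored: T -> if T', T' -> b | d


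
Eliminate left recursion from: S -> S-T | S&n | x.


Left-recursive alternatives: S-T, S&n; non-recursive: x
Introduce S': S -> xS', S' -> -TS' | &nS' | ε


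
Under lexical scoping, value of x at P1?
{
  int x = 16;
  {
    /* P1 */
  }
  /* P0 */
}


P1's block does not declare x; resolves to the enclosing declaration at depth 0
x = 16


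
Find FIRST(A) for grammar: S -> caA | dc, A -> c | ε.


Per alternative of A: FIRST(c) = {c}; FIRST(ε) = {ε}
FIRST(A) = {c, ε}


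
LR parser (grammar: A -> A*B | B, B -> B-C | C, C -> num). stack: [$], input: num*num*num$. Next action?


no handle on stack; shift 'num'
Action: shift


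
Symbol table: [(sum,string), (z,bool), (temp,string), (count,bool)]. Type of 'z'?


Lookup 'z' → type bool


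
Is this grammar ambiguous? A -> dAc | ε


balanced d^n…c^n: each string has a unique parse
Unambiguous


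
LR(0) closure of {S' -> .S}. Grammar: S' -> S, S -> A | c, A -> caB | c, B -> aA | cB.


Start: S' -> .S
For each item with dot before a nonterminal B, add B -> .γ for every B-production
Closure: [S' -> .S, S -> .A, S -> .c, A -> .caB, A -> .c]


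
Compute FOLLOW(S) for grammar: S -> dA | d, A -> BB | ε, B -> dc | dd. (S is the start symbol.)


$ ∈ FOLLOW(S). For each A -> αBβ: add FIRST(β)\{ε} to FOLLOW(B); if β nullable, add FOLLOW(A).
FOLLOW(S) = {$}


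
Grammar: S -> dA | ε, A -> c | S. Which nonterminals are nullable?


A nonterminal is nullable iff some alternative derives ε (directly, or every symbol in it is nullable)
Nullable: {A, S}


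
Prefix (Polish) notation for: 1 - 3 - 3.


left-to-right (same/higher precedence on left): tree is (- (- 1 3) 3)
Prefix: - - 1 3 3


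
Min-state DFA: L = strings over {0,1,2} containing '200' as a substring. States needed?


KMP-style automaton: 3 progress states + 1 absorbing accept = 4
Minimal DFA: 4 states


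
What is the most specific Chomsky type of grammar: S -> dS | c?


Right-linear: every RHS is a terminal or a terminal followed by one nonterminal
Classification: Type 3 (Regular)


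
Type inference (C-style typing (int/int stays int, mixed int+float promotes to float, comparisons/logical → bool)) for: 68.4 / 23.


Operand types: float / int
Rule: mixed int/float promotes to float; int/int stays int
Result type: float


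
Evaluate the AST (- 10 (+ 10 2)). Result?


Evaluate inner: (+ 10 2) = 12
Evaluate root: (- 10 12) = -2
Result: -2


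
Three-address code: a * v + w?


Break into single-operator statements:
t1 = a * v
t2 = t1 + w


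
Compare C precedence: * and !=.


'*' is multiplicative (level 10); '!=' is equality (level 6)
Higher level binds tighter
'*' has higher precedence than '!='


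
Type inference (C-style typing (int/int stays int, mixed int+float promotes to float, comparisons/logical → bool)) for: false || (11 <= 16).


Operand types: bool || bool
Rule: logical operators take bool operands and yield bool
Result type: bool


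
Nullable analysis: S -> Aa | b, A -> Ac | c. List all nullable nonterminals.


A nonterminal is nullable iff some alternative derives ε (directly, or every symbol in it is nullable)
Nullable: {}


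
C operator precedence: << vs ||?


'<<' is shift (level 8); '||' is logical OR (level 1)
Higher level binds tighter
'<<' has higher precedence than '||'


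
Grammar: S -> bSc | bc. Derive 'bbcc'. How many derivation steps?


Derivation: S => bSc => bbcc
Steps: 2


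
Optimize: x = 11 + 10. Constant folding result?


11 + 10 = 21 at compile time
Optimized: x = 21


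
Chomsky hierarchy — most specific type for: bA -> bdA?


LHS has context (more than one symbol) and |LHS| ≤ |RHS|
Classification: Type 1 (Context-Sensitive)


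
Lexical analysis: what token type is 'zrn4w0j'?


Pattern: letter/underscore followed by alphanumerics, not a keyword
Type: IDENTIFIER


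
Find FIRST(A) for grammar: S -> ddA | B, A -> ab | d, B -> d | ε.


Per alternative of A: FIRST(ab) = {a}; FIRST(d) = {d}
FIRST(A) = {a, d}


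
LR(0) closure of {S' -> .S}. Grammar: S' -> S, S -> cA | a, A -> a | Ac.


Start: S' -> .S
For each item with dot before a nonterminal B, add B -> .γ for every B-production
Closure: [S' -> .S, S -> .cA, S -> .a]


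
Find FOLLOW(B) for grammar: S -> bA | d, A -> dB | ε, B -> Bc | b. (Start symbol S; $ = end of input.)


$ ∈ FOLLOW(S). For each A -> αBβ: add FIRST(β)\{ε} to FOLLOW(B); if β nullable, add FOLLOW(A).
FOLLOW(B) = {$, c}


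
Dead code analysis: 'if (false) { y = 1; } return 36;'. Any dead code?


condition is constant false, so the whole block is unreachable
Dead: 'if (false) { y = 1; }'


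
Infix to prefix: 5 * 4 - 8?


left-to-right (same/higher precedence on left): tree is (- (* 5 4) 8)
Prefix: - * 5 4 8


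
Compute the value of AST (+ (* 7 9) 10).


Evaluate inner: (* 7 9) = 63
Evaluate root: (+ 63 10) = 73
Result: 73


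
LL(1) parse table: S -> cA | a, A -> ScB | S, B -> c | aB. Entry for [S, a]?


For [S, a]: 'a' ∈ FIRST(a)
Entry: S -> a


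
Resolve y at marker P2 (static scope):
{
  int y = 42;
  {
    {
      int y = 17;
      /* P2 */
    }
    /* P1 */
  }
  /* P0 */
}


y declared in the same block as P2
y = 17


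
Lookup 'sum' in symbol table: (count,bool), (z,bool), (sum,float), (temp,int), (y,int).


Lookup 'sum' → type float


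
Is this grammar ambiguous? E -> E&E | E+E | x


'x&x+x' has two parse trees (no precedence encoded between & and +)
Ambiguous


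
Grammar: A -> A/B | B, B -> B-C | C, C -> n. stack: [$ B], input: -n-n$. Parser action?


shift '-' to continue B -> B-C
Action: shift


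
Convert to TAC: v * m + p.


Break into single-operator statements:
t1 = v * m
t2 = t1 + p


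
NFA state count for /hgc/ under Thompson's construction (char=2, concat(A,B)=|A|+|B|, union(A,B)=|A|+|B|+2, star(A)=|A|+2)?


Syntax tree has 3 char leaf(s), 0 union(s), 0 star(s)
chars contribute 3×2 = 6; each union adds +2; each star adds +2
Total: 6 + 0 + 0 = 6 states


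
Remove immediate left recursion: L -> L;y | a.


Left-recursive alternatives: L;y; non-recursive: a
Introduce L': L -> aL', L' -> ;yL' | ε


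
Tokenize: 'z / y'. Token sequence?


Scan left to right, longest-match per lexeme
Tokens: ID(z), OP(/), ID(y)


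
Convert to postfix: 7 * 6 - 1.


Left to right (same or higher precedence on left)
Postfix: 7 6 * 1 -


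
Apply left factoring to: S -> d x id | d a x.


Common prefix: 'd'
Factored: S -> d S', S' -> x id | a x


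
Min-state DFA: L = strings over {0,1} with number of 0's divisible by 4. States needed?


Track (count of 0) mod 4: states 0..3, accept at 0
Minimal DFA: 4 states


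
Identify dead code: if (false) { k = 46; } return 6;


condition is constant false, so the whole block is unreachable
Dead: 'if (false) { k = 46; }'


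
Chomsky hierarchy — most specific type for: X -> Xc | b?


Left-linear: every RHS is a terminal or one nonterminal followed by a terminal
Classification: Type 3 (Regular)


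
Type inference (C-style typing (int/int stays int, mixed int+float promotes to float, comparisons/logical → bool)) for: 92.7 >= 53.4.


Operand types: float >= float
Rule: comparison yields bool
Result type: bool


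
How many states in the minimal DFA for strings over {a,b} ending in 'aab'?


Track the longest suffix of input matching a prefix of 'aab': 4 classes (prefixes of length 0..3)
Minimal DFA: 4 states


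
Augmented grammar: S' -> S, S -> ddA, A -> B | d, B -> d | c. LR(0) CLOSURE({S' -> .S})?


Start: S' -> .S
For each item with dot before a nonterminal B, add B -> .γ for every B-production
Closure: [S' -> .S, S -> .ddA]


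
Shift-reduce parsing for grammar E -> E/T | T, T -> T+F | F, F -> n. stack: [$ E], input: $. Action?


start symbol E on stack, input exhausted
Action: accept


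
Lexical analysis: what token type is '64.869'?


Pattern: digits with a decimal point
Type: FLOAT_LITERAL


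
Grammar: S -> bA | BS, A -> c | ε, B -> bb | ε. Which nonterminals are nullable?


A nonterminal is nullable iff some alternative derives ε (directly, or every symbol in it is nullable)
Nullable: {A, B}


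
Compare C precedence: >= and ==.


'>=' is relational (level 7); '==' is equality (level 6)
Higher level binds tighter
'>=' has higher precedence than '=='


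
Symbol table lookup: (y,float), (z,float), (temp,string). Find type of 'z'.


Lookup 'z' → type float


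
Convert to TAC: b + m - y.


Break into single-operator statements:
t1 = b + m
t2 = t1 - y


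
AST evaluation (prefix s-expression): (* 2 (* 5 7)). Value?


Evaluate inner: (* 5 7) = 35
Evaluate root: (* 2 35) = 70
Result: 70


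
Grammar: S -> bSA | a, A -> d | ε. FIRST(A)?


Per alternative of A: FIRST(d) = {d}; FIRST(ε) = {ε}
FIRST(A) = {d, ε}


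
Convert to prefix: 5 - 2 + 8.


left-to-right (same/higher precedence on left): tree is (+ (- 5 2) 8)
Prefix: + - 5 2 8


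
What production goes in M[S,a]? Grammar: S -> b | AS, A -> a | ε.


For [S, a]: 'a' ∈ FIRST(AS)
Entry: S -> AS


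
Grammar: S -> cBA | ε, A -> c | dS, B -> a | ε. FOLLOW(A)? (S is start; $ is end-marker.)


$ ∈ FOLLOW(S). For each A -> αBβ: add FIRST(β)\{ε} to FOLLOW(B); if β nullable, add FOLLOW(A).
FOLLOW(A) = {$}


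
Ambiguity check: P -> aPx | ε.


balanced a^n…x^n: each string has a unique parse
Unambiguous


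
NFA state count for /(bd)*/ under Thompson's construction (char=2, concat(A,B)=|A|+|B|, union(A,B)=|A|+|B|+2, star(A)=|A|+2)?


Syntax tree has 2 char leaf(s), 0 union(s), 1 star(s)
chars contribute 2×2 = 4; each union adds +2; each star adds +2
Total: 4 + 0 + 2 = 6 states


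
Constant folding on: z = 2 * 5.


2 * 5 = 10 at compile time
Optimized: z = 10


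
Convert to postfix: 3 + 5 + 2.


Left to right (same or higher precedence on left)
Postfix: 3 5 + 2 +


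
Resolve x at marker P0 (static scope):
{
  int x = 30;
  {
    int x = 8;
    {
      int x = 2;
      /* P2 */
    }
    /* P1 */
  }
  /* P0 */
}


x declared in the same block as P0
x = 30


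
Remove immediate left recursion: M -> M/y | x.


Left-recursive alternatives: M/y; non-recursive: x
Introduce M': M -> xM', M' -> /yM' | ε


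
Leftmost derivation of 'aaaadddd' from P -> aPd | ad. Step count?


Derivation: P => aPd => aaPdd => aaaPddd => aaaadddd
Steps: 4


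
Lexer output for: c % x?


Scan left to right, longest-match per lexeme
Tokens: ID(c), OP(%), ID(x)


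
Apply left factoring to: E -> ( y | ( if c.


Common prefix: '('
Factored: E -> ( E', E' -> y | if c


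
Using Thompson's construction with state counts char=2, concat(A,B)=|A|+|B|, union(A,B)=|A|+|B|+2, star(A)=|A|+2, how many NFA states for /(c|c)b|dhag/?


Syntax tree has 7 char leaf(s), 2 union(s), 0 star(s)
chars contribute 7×2 = 14; each union adds +2; each star adds +2
Total: 14 + 4 + 0 = 18 states


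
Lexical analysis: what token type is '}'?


Pattern: delimiter/punctuation
Type: PUNCTUATION


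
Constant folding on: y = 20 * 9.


20 * 9 = 180 at compile time
Optimized: y = 180


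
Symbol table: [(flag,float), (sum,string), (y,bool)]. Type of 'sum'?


Lookup 'sum' → type string


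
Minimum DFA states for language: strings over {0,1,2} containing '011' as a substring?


KMP-style automaton: 3 progress states + 1 absorbing accept = 4
Minimal DFA: 4 states


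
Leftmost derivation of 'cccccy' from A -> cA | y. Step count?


Derivation: A => cA => ccA => cccA => ccccA => cccccA => cccccy
Steps: 6


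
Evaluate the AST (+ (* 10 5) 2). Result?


Evaluate inner: (* 10 5) = 50
Evaluate root: (+ 50 2) = 52
Result: 52


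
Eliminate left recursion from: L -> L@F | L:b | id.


Left-recursive alternatives: L@F, L:b; non-recursive: id
Introduce L': L -> idL', L' -> @FL' | :bL' | ε


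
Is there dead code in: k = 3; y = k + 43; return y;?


k is read by y's definition; y is returned
No dead code


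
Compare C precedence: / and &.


'/' is multiplicative (level 10); '&' is bitwise AND (level 5)
Higher level binds tighter
'/' has higher precedence than '&'


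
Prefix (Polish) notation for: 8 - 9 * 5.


'*' binds tighter: tree is (- 8 (* 9 5))
Prefix: - 8 * 9 5


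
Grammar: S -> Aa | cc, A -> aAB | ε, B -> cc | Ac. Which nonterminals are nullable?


A nonterminal is nullable iff some alternative derives ε (directly, or every symbol in it is nullable)
Nullable: {A}


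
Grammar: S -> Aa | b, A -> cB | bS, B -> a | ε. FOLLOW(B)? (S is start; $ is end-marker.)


$ ∈ FOLLOW(S). For each A -> αBβ: add FIRST(β)\{ε} to FOLLOW(B); if β nullable, add FOLLOW(A).
FOLLOW(B) = {a}


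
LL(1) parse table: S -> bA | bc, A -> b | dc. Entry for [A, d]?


For [A, d]: 'd' ∈ FIRST(dc)
Entry: A -> dc


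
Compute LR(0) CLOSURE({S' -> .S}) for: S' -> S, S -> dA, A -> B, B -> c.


Start: S' -> .S
For each item with dot before a nonterminal B, add B -> .γ for every B-production
Closure: [S' -> .S, S -> .dA]


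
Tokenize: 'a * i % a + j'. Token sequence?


Scan left to right, longest-match per lexeme
Tokens: ID(a), OP(*), ID(i), OP(%), ID(a), OP(+), ID(j)


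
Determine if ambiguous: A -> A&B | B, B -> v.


precedence layered via separate nonterminal B: deterministic
Unambiguous


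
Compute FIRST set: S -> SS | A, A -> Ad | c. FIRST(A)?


Per alternative of A: FIRST(Ad) = {c}; FIRST(c) = {c}
FIRST(A) = {c}


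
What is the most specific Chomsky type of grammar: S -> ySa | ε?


Single nonterminal LHS, but y^n a^n is not regular
Classification: Type 2 (Context-Free)


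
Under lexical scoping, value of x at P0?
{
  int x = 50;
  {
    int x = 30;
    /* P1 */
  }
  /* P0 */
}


x declared in the same block as P0
x = 50


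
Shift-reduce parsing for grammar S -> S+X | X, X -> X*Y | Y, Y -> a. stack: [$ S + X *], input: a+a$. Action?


no handle; shift 'a'
Action: shift


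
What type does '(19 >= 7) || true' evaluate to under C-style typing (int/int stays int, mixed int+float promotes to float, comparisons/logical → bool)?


Operand types: bool || bool
Rule: logical operators take bool operands and yield bool
Result type: bool


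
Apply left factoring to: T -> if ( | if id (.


Common prefix: 'if'
Factored: T -> if T', T' -> ( | id (


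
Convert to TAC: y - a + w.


Break into single-operator statements:
t1 = y - a
t2 = t1 + w


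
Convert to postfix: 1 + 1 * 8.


* has higher precedence, evaluate 1*8 first
Postfix: 1 1 8 * +


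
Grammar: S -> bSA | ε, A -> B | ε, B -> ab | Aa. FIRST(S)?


Per alternative of S: FIRST(bSA) = {b}; FIRST(ε) = {ε}
FIRST(S) = {b, ε}


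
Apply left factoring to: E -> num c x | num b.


Common prefix: 'num'
Factored: E -> num E', E' -> c x | b


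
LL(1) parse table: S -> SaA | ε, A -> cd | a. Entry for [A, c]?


For [A, c]: 'c' ∈ FIRST(cd)
Entry: A -> cd


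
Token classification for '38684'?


Pattern: digits only
Type: INTEGER_LITERAL


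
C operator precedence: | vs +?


'+' is additive (level 9); '|' is bitwise OR (level 3)
Higher level binds tighter
'+' has higher precedence than '|'


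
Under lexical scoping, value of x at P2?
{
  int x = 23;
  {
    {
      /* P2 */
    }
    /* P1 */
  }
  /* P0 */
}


P2's block does not declare x; resolves to the enclosing declaration at depth 0
x = 23


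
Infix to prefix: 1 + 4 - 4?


left-to-right (same/higher precedence on left): tree is (- (+ 1 4) 4)
Prefix: - + 1 4 4


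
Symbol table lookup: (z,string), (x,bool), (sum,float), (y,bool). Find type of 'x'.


Lookup 'x' → type bool


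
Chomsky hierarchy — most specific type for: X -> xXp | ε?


Single nonterminal LHS, but x^n p^n is not regular
Classification: Type 2 (Context-Free)


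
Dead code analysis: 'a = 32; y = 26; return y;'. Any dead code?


a is assigned but never read
Dead: 'a = 32'


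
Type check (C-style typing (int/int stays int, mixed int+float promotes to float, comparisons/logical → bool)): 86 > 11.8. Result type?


Operand types: int > float
Rule: comparison yields bool
Result type: bool


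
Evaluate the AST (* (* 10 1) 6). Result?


Evaluate inner: (* 10 1) = 10
Evaluate root: (* 10 6) = 60
Result: 60


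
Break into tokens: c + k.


Scan left to right, longest-match per lexeme
Tokens: ID(c), OP(+), ID(k)


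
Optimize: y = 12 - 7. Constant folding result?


12 - 7 = 5 at compile time
Optimized: y = 5


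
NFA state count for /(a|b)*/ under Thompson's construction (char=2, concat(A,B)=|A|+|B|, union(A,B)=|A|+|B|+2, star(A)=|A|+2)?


Syntax tree has 2 char leaf(s), 1 union(s), 1 star(s)
chars contribute 2×2 = 4; each union adds +2; each star adds +2
Total: 4 + 2 + 2 = 8 states


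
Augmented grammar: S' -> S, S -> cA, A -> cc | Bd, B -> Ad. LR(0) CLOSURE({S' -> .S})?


Start: S' -> .S
For each item with dot before a nonterminal B, add B -> .γ for every B-production
Closure: [S' -> .S, S -> .cA]


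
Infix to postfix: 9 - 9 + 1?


Left to right (same or higher precedence on left)
Postfix: 9 9 - 1 +


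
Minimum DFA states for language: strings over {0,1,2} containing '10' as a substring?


KMP-style automaton: 2 progress states + 1 absorbing accept = 3
Minimal DFA: 3 states


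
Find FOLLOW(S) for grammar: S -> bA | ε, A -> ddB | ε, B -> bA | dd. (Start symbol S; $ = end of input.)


$ ∈ FOLLOW(S). For each A -> αBβ: add FIRST(β)\{ε} to FOLLOW(B); if β nullable, add FOLLOW(A).
FOLLOW(S) = {$}


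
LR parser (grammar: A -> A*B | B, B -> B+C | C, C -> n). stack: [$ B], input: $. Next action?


lookahead ∉ {+} so B won't extend; reduce A -> B
Action: reduce (A -> B)


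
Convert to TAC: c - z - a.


Break into single-operator statements:
t1 = c - z
t2 = t1 - a


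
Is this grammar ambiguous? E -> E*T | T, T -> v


precedence layered via separate nonterminal T: deterministic
Unambiguous


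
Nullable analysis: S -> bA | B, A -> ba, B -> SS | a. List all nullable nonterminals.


A nonterminal is nullable iff some alternative derives ε (directly, or every symbol in it is nullable)
Nullable: {}


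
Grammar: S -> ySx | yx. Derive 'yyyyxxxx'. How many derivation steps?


Derivation: S => ySx => yySxx => yyySxxx => yyyyxxxx
Steps: 4


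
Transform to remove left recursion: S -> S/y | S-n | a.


Left-recursive alternatives: S/y, S-n; non-recursive: a
Introduce S': S -> aS', S' -> /yS' | -nS' | ε


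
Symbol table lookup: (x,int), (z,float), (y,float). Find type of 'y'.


Lookup 'y' → type float


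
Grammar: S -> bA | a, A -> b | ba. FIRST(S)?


Per alternative of S: FIRST(bA) = {b}; FIRST(a) = {a}
FIRST(S) = {a, b}


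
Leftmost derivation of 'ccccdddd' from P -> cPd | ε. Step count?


Derivation: P => cPd => ccPdd => cccPddd => ccccPdddd => ccccdddd
Steps: 5


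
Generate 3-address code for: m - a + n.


Break into single-operator statements:
t1 = m - a
t2 = t1 + n


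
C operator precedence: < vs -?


'-' is additive (level 9); '<' is relational (level 7)
Higher level binds tighter
'-' has higher precedence than '<'


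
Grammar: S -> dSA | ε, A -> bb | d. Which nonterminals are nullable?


A nonterminal is nullable iff some alternative derives ε (directly, or every symbol in it is nullable)
Nullable: {S}


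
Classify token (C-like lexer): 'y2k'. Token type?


Pattern: letter/underscore followed by alphanumerics, not a keyword
Type: IDENTIFIER


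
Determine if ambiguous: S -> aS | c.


right-linear, alternatives start with distinct terminals 'a' vs 'c': unique leftmost derivation
Unambiguous


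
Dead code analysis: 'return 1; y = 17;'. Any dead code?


statement follows a return and is unreachable
Dead: 'y = 17'


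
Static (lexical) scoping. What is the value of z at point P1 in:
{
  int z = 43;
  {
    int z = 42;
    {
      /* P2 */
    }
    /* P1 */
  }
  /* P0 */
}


z declared in the same block as P1
z = 42
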